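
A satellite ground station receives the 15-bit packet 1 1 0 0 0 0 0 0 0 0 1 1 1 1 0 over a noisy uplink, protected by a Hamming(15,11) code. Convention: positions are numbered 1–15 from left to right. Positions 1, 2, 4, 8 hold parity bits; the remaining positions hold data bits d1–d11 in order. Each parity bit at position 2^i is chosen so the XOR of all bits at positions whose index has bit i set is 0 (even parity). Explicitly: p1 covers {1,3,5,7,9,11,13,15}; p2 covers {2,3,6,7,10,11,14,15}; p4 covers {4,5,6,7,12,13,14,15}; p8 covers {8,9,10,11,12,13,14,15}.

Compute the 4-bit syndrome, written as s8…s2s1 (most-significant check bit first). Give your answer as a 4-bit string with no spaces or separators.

0111

s1 (pos 1,3,5,7,9,11,13,15): 1⊕0⊕0⊕0⊕0⊕1⊕1⊕0 = 1
s2 (pos 2,3,6,7,10,11,14,15): 1⊕0⊕0⊕0⊕0⊕1⊕1⊕0 = 1
s4 (pos 4,5,6,7,12,13,14,15): 0⊕0⊕0⊕0⊕1⊕1⊕1⊕0 = 1
s8 (pos 8,9,10,11,12,13,14,15): 0⊕0⊕0⊕1⊕1⊕1⊕1⊕0 = 0
Syndrome s8…s1 = 0111 → error at position 7.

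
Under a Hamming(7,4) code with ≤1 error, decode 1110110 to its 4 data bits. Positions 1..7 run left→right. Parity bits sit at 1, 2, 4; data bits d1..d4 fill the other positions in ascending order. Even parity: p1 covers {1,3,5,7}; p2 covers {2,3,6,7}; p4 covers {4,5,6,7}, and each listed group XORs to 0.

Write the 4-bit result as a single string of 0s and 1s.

s1 (pos 1,3,5,7): 1⊕1⊕1⊕0 = 1
s2 (pos 2,3,6,7): 1⊕1⊕1⊕0 = 1
s4 (pos 4,5,6,7): 0⊕1⊕1⊕0 = 0
Syndrome s4…s1 = 011 → error at position 3.
Flip position 3: 1110110 → 1100110
Read data bits from positions 3,5,6,7: 0110

0110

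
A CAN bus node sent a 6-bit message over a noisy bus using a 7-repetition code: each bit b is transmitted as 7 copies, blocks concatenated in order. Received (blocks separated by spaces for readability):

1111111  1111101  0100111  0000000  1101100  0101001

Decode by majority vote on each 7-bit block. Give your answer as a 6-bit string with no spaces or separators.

111010

Block 1 (1111111): 7 ones → 1
Block 2 (1111101): 6 ones → 1
Block 3 (0100111): 4 ones → 1
Block 4 (0000000): 0 ones → 0
Block 5 (1101100): 4 ones → 1
Block 6 (0101001): 3 ones → 0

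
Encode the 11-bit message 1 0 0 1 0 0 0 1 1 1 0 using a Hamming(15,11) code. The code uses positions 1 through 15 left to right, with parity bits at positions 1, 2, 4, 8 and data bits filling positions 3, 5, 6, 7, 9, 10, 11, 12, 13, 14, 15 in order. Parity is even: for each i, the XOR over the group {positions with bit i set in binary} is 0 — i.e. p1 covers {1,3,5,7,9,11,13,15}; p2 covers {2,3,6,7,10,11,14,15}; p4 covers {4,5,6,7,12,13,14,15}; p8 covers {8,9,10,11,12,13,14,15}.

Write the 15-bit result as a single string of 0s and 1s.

111000110001110

Place data at non-parity positions: p1 p2 1 p4 0 0 1 p8 0 0 0 1 1 1 0
p1 (pos 1,3,5,7,9,11,13,15): XOR of data positions = 1⊕0⊕1⊕0⊕0⊕1⊕0 = 1
p2 (pos 2,3,6,7,10,11,14,15): XOR of data positions = 1⊕0⊕1⊕0⊕0⊕1⊕0 = 1
p4 (pos 4,5,6,7,12,13,14,15): XOR of data positions = 0⊕0⊕1⊕1⊕1⊕1⊕0 = 0
p8 (pos 8,9,10,11,12,13,14,15): XOR of data positions = 0⊕0⊕0⊕1⊕1⊕1⊕0 = 1
Codeword: 111000110001110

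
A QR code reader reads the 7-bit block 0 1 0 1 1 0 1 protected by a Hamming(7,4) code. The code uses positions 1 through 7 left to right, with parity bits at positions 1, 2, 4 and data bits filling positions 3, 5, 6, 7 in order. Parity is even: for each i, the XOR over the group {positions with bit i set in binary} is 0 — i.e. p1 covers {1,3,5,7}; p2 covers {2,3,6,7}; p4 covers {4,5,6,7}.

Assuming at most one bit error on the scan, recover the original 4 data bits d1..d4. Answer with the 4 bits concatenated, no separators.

0101

s1 (pos 1,3,5,7): 0⊕0⊕1⊕1 = 0
s2 (pos 2,3,6,7): 1⊕0⊕0⊕1 = 0
s4 (pos 4,5,6,7): 1⊕1⊕0⊕1 = 1
Syndrome s4…s1 = 100 → error at position 4.
Flip position 4: 0101101 → 0100101
Read data bits from positions 3,5,6,7: 0101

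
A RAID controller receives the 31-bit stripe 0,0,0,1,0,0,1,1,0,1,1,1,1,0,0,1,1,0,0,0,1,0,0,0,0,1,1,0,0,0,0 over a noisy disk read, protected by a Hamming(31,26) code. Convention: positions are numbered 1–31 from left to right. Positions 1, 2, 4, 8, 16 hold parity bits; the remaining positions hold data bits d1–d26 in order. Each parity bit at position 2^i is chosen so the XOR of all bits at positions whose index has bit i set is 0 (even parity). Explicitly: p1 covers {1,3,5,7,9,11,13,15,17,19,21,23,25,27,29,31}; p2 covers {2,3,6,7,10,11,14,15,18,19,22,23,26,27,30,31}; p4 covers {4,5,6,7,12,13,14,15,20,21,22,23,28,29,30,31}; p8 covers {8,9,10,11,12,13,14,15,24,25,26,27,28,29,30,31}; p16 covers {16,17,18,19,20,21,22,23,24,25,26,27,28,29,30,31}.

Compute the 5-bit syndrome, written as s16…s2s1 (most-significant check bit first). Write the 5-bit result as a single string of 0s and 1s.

s1 (pos 1,3,5,7,9,11,13,15,17,19,21,23,25,27,29,31): 0⊕0⊕0⊕1⊕0⊕1⊕1⊕0⊕1⊕0⊕1⊕0⊕0⊕1⊕0⊕0 = 0
s2 (pos 2,3,6,7,10,11,14,15,18,19,22,23,26,27,30,31): 0⊕0⊕0⊕1⊕1⊕1⊕0⊕0⊕0⊕0⊕0⊕0⊕1⊕1⊕0⊕0 = 1
s4 (pos 4,5,6,7,12,13,14,15,20,21,22,23,28,29,30,31): 1⊕0⊕0⊕1⊕1⊕1⊕0⊕0⊕0⊕1⊕0⊕0⊕0⊕0⊕0⊕0 = 1
s8 (pos 8,9,10,11,12,13,14,15,24,25,26,27,28,29,30,31): 1⊕0⊕1⊕1⊕1⊕1⊕0⊕0⊕0⊕0⊕1⊕1⊕0⊕0⊕0⊕0 = 1
s16 (pos 16,17,18,19,20,21,22,23,24,25,26,27,28,29,30,31): 1⊕1⊕0⊕0⊕0⊕1⊕0⊕0⊕0⊕0⊕1⊕1⊕0⊕0⊕0⊕0 = 1
Syndrome s16…s1 = 11110 → error at position 30.

11110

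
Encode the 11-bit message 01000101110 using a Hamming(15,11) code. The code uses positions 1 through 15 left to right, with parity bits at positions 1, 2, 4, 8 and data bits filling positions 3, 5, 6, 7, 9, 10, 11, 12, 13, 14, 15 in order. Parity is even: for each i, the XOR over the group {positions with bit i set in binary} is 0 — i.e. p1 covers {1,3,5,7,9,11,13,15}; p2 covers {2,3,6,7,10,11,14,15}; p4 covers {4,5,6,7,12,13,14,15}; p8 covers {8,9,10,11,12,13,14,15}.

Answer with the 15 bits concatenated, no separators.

000010000101110

Place data at non-parity positions: p1 p2 0 p4 1 0 0 p8 0 1 0 1 1 1 0
p1 (pos 1,3,5,7,9,11,13,15): XOR of data positions = 0⊕1⊕0⊕0⊕0⊕1⊕0 = 0
p2 (pos 2,3,6,7,10,11,14,15): XOR of data positions = 0⊕0⊕0⊕1⊕0⊕1⊕0 = 0
p4 (pos 4,5,6,7,12,13,14,15): XOR of data positions = 1⊕0⊕0⊕1⊕1⊕1⊕0 = 0
p8 (pos 8,9,10,11,12,13,14,15): XOR of data positions = 0⊕1⊕0⊕1⊕1⊕1⊕0 = 0
Codeword: 000010000101110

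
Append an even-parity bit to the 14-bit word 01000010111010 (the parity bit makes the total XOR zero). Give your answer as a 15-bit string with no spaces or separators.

010000101110100

XOR of the 14 data bits: 0⊕1⊕0⊕0⊕0⊕0⊕1⊕0⊕1⊕1⊕1⊕0⊕1⊕0 = 0
Parity bit = 0 (so all 15 bits XOR to 0).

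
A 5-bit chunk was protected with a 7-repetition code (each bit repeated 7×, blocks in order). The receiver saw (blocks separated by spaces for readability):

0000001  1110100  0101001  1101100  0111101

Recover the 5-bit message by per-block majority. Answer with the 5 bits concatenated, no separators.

01011

Block 1 (0000001): 1 one → 0
Block 2 (1110100): 4 ones → 1
Block 3 (0101001): 3 ones → 0
Block 4 (1101100): 4 ones → 1
Block 5 (0111101): 5 ones → 1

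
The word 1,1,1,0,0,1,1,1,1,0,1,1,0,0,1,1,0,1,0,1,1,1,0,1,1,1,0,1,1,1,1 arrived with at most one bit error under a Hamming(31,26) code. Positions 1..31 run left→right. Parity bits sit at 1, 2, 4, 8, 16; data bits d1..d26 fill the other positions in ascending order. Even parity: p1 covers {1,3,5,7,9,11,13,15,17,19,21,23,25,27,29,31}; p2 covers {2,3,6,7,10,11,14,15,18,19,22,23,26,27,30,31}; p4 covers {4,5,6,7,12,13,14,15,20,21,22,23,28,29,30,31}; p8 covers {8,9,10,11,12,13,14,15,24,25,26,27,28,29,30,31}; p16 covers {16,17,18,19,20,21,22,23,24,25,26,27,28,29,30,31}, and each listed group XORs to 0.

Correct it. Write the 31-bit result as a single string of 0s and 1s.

s1 (pos 1,3,5,7,9,11,13,15,17,19,21,23,25,27,29,31): 1⊕1⊕0⊕1⊕1⊕1⊕0⊕1⊕0⊕0⊕1⊕0⊕1⊕0⊕1⊕1 = 0
s2 (pos 2,3,6,7,10,11,14,15,18,19,22,23,26,27,30,31): 1⊕1⊕1⊕1⊕0⊕1⊕0⊕1⊕1⊕0⊕1⊕0⊕1⊕0⊕1⊕1 = 1
s4 (pos 4,5,6,7,12,13,14,15,20,21,22,23,28,29,30,31): 0⊕0⊕1⊕1⊕1⊕0⊕0⊕1⊕1⊕1⊕1⊕0⊕1⊕1⊕1⊕1 = 1
s8 (pos 8,9,10,11,12,13,14,15,24,25,26,27,28,29,30,31): 1⊕1⊕0⊕1⊕1⊕0⊕0⊕1⊕1⊕1⊕1⊕0⊕1⊕1⊕1⊕1 = 0
s16 (pos 16,17,18,19,20,21,22,23,24,25,26,27,28,29,30,31): 1⊕0⊕1⊕0⊕1⊕1⊕1⊕0⊕1⊕1⊕1⊕0⊕1⊕1⊕1⊕1 = 0
Syndrome s16…s1 = 00110 → error at position 6.
Flip position 6: 1110011110110011010111011101111 → 1110001110110011010111011101111

1110001110110011010111011101111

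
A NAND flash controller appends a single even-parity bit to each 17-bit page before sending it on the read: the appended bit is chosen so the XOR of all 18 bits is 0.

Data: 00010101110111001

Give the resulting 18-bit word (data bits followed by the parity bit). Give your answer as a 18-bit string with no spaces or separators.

000101011101110011

XOR of the 17 data bits: 0⊕0⊕0⊕1⊕0⊕1⊕0⊕1⊕1⊕1⊕0⊕1⊕1⊕1⊕0⊕0⊕1 = 1
Parity bit = 1 (so all 18 bits XOR to 0).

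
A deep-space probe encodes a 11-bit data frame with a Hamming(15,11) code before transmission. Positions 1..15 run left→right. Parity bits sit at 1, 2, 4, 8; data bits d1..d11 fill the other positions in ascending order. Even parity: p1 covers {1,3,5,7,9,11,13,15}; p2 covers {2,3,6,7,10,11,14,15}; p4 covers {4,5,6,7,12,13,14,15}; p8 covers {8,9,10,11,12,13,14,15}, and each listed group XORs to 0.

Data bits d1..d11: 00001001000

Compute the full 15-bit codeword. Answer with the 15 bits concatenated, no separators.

100100001001000

Place data at non-parity positions: p1 p2 0 p4 0 0 0 p8 1 0 0 1 0 0 0
p1 (pos 1,3,5,7,9,11,13,15): XOR of data positions = 0⊕0⊕0⊕1⊕0⊕0⊕0 = 1
p2 (pos 2,3,6,7,10,11,14,15): XOR of data positions = 0⊕0⊕0⊕0⊕0⊕0⊕0 = 0
p4 (pos 4,5,6,7,12,13,14,15): XOR of data positions = 0⊕0⊕0⊕1⊕0⊕0⊕0 = 1
p8 (pos 8,9,10,11,12,13,14,15): XOR of data positions = 1⊕0⊕0⊕1⊕0⊕0⊕0 = 0
Codeword: 100100001001000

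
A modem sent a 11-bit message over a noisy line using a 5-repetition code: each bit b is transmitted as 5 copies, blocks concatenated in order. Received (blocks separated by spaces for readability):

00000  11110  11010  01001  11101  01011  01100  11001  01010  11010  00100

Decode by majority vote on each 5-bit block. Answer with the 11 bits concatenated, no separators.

01101101010

Block 1 (00000): 0 ones → 0
Block 2 (11110): 4 ones → 1
Block 3 (11010): 3 ones → 1
Block 4 (01001): 2 ones → 0
Block 5 (11101): 4 ones → 1
Block 6 (01011): 3 ones → 1
Block 7 (01100): 2 ones → 0
Block 8 (11001): 3 ones → 1
Block 9 (01010): 2 ones → 0
Block 10 (11010): 3 ones → 1
Block 11 (00100): 1 one → 0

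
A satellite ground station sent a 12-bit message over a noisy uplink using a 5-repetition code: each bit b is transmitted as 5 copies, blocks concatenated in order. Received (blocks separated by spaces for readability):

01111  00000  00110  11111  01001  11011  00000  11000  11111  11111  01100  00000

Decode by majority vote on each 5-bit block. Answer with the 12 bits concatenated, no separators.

Block 1 (01111): 4 ones → 1
Block 2 (00000): 0 ones → 0
Block 3 (00110): 2 ones → 0
Block 4 (11111): 5 ones → 1
Block 5 (01001): 2 ones → 0
Block 6 (11011): 4 ones → 1
Block 7 (00000): 0 ones → 0
Block 8 (11000): 2 ones → 0
Block 9 (11111): 5 ones → 1
Block 10 (11111): 5 ones → 1
Block 11 (01100): 2 ones → 0
Block 12 (00000): 0 ones → 0

100101001100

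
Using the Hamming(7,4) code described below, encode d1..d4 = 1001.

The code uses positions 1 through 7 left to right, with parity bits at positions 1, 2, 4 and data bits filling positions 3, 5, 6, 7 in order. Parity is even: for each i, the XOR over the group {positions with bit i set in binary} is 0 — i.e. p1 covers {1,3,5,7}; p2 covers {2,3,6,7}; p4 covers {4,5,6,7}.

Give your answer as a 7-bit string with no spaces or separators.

0011001

Place data at non-parity positions: p1 p2 1 p4 0 0 1
p1 (pos 1,3,5,7): XOR of data positions = 1⊕0⊕1 = 0
p2 (pos 2,3,6,7): XOR of data positions = 1⊕0⊕1 = 0
p4 (pos 4,5,6,7): XOR of data positions = 0⊕0⊕1 = 1
Codeword: 0011001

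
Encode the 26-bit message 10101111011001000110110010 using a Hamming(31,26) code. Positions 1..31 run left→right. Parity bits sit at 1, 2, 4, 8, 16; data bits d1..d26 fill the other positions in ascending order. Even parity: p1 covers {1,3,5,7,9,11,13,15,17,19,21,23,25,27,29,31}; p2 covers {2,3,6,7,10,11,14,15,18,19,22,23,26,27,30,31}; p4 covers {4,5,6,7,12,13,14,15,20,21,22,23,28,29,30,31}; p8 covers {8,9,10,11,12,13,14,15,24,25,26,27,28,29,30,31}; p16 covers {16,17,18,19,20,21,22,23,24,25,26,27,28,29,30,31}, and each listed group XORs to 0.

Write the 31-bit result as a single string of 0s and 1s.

1110010011110110001000110110010

Place data at non-parity positions: p1 p2 1 p4 0 1 0 p8 1 1 1 1 0 1 1 p16 0 0 1 0 0 0 1 1 0 1 1 0 0 1 0
p1 (pos 1,3,5,7,9,11,13,15,17,19,21,23,25,27,29,31): XOR of data positions = 1⊕0⊕0⊕1⊕1⊕0⊕1⊕0⊕1⊕0⊕1⊕0⊕1⊕0⊕0 = 1
p2 (pos 2,3,6,7,10,11,14,15,18,19,22,23,26,27,30,31): XOR of data positions = 1⊕1⊕0⊕1⊕1⊕1⊕1⊕0⊕1⊕0⊕1⊕1⊕1⊕1⊕0 = 1
p4 (pos 4,5,6,7,12,13,14,15,20,21,22,23,28,29,30,31): XOR of data positions = 0⊕1⊕0⊕1⊕0⊕1⊕1⊕0⊕0⊕0⊕1⊕0⊕0⊕1⊕0 = 0
p8 (pos 8,9,10,11,12,13,14,15,24,25,26,27,28,29,30,31): XOR of data positions = 1⊕1⊕1⊕1⊕0⊕1⊕1⊕1⊕0⊕1⊕1⊕0⊕0⊕1⊕0 = 0
p16 (pos 16,17,18,19,20,21,22,23,24,25,26,27,28,29,30,31): XOR of data positions = 0⊕0⊕1⊕0⊕0⊕0⊕1⊕1⊕0⊕1⊕1⊕0⊕0⊕1⊕0 = 0
Codeword: 1110010011110110001000110110010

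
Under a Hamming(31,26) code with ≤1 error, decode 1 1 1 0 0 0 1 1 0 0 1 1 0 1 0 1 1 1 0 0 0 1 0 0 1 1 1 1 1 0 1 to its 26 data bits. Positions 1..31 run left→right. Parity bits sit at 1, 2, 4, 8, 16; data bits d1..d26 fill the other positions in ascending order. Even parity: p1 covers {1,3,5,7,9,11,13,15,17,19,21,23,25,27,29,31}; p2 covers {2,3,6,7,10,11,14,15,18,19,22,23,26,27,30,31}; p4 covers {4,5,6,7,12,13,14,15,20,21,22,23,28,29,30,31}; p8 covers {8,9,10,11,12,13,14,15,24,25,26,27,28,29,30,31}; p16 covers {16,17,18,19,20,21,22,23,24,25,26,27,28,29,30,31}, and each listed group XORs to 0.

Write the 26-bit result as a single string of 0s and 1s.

s1 (pos 1,3,5,7,9,11,13,15,17,19,21,23,25,27,29,31): 1⊕1⊕0⊕1⊕0⊕1⊕0⊕0⊕1⊕0⊕0⊕0⊕1⊕1⊕1⊕1 = 1
s2 (pos 2,3,6,7,10,11,14,15,18,19,22,23,26,27,30,31): 1⊕1⊕0⊕1⊕0⊕1⊕1⊕0⊕1⊕0⊕1⊕0⊕1⊕1⊕0⊕1 = 0
s4 (pos 4,5,6,7,12,13,14,15,20,21,22,23,28,29,30,31): 0⊕0⊕0⊕1⊕1⊕0⊕1⊕0⊕0⊕0⊕1⊕0⊕1⊕1⊕0⊕1 = 1
s8 (pos 8,9,10,11,12,13,14,15,24,25,26,27,28,29,30,31): 1⊕0⊕0⊕1⊕1⊕0⊕1⊕0⊕0⊕1⊕1⊕1⊕1⊕1⊕0⊕1 = 0
s16 (pos 16,17,18,19,20,21,22,23,24,25,26,27,28,29,30,31): 1⊕1⊕1⊕0⊕0⊕0⊕1⊕0⊕0⊕1⊕1⊕1⊕1⊕1⊕0⊕1 = 0
Syndrome s16…s1 = 00101 → error at position 5.
Flip position 5: 1110001100110101110001001111101 → 1110101100110101110001001111101
Read data bits from positions 3,5,6,7,9,10,11,12,13,14,15,17,18,19,20,21,22,23,24,25,26,27,28,29,30,31: 11010011010110001001111101

11010011010110001001111101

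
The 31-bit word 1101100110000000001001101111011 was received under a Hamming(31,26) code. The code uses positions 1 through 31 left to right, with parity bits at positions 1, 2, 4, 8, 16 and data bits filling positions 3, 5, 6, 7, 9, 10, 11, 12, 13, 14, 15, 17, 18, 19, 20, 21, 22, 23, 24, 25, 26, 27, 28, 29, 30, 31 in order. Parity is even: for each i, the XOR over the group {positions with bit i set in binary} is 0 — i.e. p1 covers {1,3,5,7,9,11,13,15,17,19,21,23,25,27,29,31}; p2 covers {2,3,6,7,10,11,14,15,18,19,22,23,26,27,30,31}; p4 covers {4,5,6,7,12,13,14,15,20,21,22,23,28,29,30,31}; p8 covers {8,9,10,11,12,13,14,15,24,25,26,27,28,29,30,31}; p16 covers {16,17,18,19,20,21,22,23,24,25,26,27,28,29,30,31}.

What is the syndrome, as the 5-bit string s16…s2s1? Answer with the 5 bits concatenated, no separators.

s1 (pos 1,3,5,7,9,11,13,15,17,19,21,23,25,27,29,31): 1⊕0⊕1⊕0⊕1⊕0⊕0⊕0⊕0⊕1⊕0⊕1⊕1⊕1⊕0⊕1 = 0
s2 (pos 2,3,6,7,10,11,14,15,18,19,22,23,26,27,30,31): 1⊕0⊕0⊕0⊕0⊕0⊕0⊕0⊕0⊕1⊕1⊕1⊕1⊕1⊕1⊕1 = 0
s4 (pos 4,5,6,7,12,13,14,15,20,21,22,23,28,29,30,31): 1⊕1⊕0⊕0⊕0⊕0⊕0⊕0⊕0⊕0⊕1⊕1⊕1⊕0⊕1⊕1 = 1
s8 (pos 8,9,10,11,12,13,14,15,24,25,26,27,28,29,30,31): 1⊕1⊕0⊕0⊕0⊕0⊕0⊕0⊕0⊕1⊕1⊕1⊕1⊕0⊕1⊕1 = 0
s16 (pos 16,17,18,19,20,21,22,23,24,25,26,27,28,29,30,31): 0⊕0⊕0⊕1⊕0⊕0⊕1⊕1⊕0⊕1⊕1⊕1⊕1⊕0⊕1⊕1 = 1
Syndrome s16…s1 = 10100 → error at position 20.

10100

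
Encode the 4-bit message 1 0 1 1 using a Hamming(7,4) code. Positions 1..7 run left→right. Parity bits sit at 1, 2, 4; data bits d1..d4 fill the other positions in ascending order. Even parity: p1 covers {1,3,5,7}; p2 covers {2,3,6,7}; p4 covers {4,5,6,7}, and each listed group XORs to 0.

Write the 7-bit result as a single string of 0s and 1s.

Place data at non-parity positions: p1 p2 1 p4 0 1 1
p1 (pos 1,3,5,7): XOR of data positions = 1⊕0⊕1 = 0
p2 (pos 2,3,6,7): XOR of data positions = 1⊕1⊕1 = 1
p4 (pos 4,5,6,7): XOR of data positions = 0⊕1⊕1 = 0
Codeword: 0110011

0110011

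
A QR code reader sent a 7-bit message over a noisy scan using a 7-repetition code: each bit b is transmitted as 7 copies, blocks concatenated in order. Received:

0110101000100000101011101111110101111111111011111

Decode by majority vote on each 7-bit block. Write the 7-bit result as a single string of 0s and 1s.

Block 1 (0110101): 4 ones → 1
Block 2 (0001000): 1 one → 0
Block 3 (0010101): 3 ones → 0
Block 4 (1101111): 6 ones → 1
Block 5 (1101011): 5 ones → 1
Block 6 (1111111): 7 ones → 1
Block 7 (1011111): 6 ones → 1

1001111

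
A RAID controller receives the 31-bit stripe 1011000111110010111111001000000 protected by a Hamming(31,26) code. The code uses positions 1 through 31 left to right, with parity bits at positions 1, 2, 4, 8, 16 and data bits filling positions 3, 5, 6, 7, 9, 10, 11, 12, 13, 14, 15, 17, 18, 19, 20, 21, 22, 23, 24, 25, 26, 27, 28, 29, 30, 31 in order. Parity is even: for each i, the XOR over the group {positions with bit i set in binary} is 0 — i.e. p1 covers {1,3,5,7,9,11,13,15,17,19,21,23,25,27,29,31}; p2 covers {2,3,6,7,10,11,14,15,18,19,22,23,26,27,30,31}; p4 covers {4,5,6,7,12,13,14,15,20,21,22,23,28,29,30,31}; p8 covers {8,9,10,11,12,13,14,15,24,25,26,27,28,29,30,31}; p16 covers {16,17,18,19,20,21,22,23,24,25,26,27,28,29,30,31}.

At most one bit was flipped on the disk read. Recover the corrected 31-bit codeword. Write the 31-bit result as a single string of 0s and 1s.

1011000111110010111111001010000

s1 (pos 1,3,5,7,9,11,13,15,17,19,21,23,25,27,29,31): 1⊕1⊕0⊕0⊕1⊕1⊕0⊕1⊕1⊕1⊕1⊕0⊕1⊕0⊕0⊕0 = 1
s2 (pos 2,3,6,7,10,11,14,15,18,19,22,23,26,27,30,31): 0⊕1⊕0⊕0⊕1⊕1⊕0⊕1⊕1⊕1⊕1⊕0⊕0⊕0⊕0⊕0 = 1
s4 (pos 4,5,6,7,12,13,14,15,20,21,22,23,28,29,30,31): 1⊕0⊕0⊕0⊕1⊕0⊕0⊕1⊕1⊕1⊕1⊕0⊕0⊕0⊕0⊕0 = 0
s8 (pos 8,9,10,11,12,13,14,15,24,25,26,27,28,29,30,31): 1⊕1⊕1⊕1⊕1⊕0⊕0⊕1⊕0⊕1⊕0⊕0⊕0⊕0⊕0⊕0 = 1
s16 (pos 16,17,18,19,20,21,22,23,24,25,26,27,28,29,30,31): 0⊕1⊕1⊕1⊕1⊕1⊕1⊕0⊕0⊕1⊕0⊕0⊕0⊕0⊕0⊕0 = 1
Syndrome s16…s1 = 11011 → error at position 27.
Flip position 27: 1011000111110010111111001000000 → 1011000111110010111111001010000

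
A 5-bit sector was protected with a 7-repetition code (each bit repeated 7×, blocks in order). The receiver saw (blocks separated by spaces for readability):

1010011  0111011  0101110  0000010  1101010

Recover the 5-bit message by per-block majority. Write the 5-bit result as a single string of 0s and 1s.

11101

Block 1 (1010011): 4 ones → 1
Block 2 (0111011): 5 ones → 1
Block 3 (0101110): 4 ones → 1
Block 4 (0000010): 1 one → 0
Block 5 (1101010): 4 ones → 1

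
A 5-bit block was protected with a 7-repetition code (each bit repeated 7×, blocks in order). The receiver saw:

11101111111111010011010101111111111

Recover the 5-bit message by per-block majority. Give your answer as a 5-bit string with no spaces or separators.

11011

Block 1 (1110111): 6 ones → 1
Block 2 (1111111): 7 ones → 1
Block 3 (0100110): 3 ones → 0
Block 4 (1010111): 5 ones → 1
Block 5 (1111111): 7 ones → 1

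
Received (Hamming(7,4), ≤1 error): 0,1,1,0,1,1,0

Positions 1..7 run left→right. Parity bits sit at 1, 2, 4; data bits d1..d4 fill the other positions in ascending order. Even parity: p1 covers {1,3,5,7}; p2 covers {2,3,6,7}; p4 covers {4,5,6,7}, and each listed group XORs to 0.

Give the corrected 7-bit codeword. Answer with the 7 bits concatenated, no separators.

0010110

s1 (pos 1,3,5,7): 0⊕1⊕1⊕0 = 0
s2 (pos 2,3,6,7): 1⊕1⊕1⊕0 = 1
s4 (pos 4,5,6,7): 0⊕1⊕1⊕0 = 0
Syndrome s4…s1 = 010 → error at position 2.
Flip position 2: 0110110 → 0010110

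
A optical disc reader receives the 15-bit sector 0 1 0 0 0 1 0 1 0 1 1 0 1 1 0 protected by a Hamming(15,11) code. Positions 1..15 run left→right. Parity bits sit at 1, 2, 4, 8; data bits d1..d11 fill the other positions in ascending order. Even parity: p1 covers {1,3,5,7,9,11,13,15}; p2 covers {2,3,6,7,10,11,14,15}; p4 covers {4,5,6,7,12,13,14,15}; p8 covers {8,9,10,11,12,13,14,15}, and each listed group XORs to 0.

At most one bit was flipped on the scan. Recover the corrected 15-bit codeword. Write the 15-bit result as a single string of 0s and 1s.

010001010110100

s1 (pos 1,3,5,7,9,11,13,15): 0⊕0⊕0⊕0⊕0⊕1⊕1⊕0 = 0
s2 (pos 2,3,6,7,10,11,14,15): 1⊕0⊕1⊕0⊕1⊕1⊕1⊕0 = 1
s4 (pos 4,5,6,7,12,13,14,15): 0⊕0⊕1⊕0⊕0⊕1⊕1⊕0 = 1
s8 (pos 8,9,10,11,12,13,14,15): 1⊕0⊕1⊕1⊕0⊕1⊕1⊕0 = 1
Syndrome s8…s1 = 1110 → error at position 14.
Flip position 14: 010001010110110 → 010001010110100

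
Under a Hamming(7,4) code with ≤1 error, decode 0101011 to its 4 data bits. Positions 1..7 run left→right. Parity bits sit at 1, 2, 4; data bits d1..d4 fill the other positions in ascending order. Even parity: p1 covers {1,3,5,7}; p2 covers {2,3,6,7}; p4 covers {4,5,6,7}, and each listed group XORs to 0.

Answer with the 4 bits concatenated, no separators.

s1 (pos 1,3,5,7): 0⊕0⊕0⊕1 = 1
s2 (pos 2,3,6,7): 1⊕0⊕1⊕1 = 1
s4 (pos 4,5,6,7): 1⊕0⊕1⊕1 = 1
Syndrome s4…s1 = 111 → error at position 7.
Flip position 7: 0101011 → 0101010
Read data bits from positions 3,5,6,7: 0010

0010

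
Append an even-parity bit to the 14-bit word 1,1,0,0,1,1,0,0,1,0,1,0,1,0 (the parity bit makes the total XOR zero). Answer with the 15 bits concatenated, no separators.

110011001010101

XOR of the 14 data bits: 1⊕1⊕0⊕0⊕1⊕1⊕0⊕0⊕1⊕0⊕1⊕0⊕1⊕0 = 1
Parity bit = 1 (so all 15 bits XOR to 0).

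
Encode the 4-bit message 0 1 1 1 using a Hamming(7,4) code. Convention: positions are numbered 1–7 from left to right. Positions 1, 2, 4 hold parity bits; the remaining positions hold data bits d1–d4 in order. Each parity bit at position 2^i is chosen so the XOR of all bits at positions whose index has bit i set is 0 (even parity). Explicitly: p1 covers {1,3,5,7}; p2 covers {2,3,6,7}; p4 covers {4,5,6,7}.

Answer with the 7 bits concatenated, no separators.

0001111

Place data at non-parity positions: p1 p2 0 p4 1 1 1
p1 (pos 1,3,5,7): XOR of data positions = 0⊕1⊕1 = 0
p2 (pos 2,3,6,7): XOR of data positions = 0⊕1⊕1 = 0
p4 (pos 4,5,6,7): XOR of data positions = 1⊕1⊕1 = 1
Codeword: 0001111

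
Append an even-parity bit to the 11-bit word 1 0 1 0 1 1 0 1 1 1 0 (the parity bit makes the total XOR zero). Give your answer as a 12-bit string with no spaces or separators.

XOR of the 11 data bits: 1⊕0⊕1⊕0⊕1⊕1⊕0⊕1⊕1⊕1⊕0 = 1
Parity bit = 1 (so all 12 bits XOR to 0).

101011011101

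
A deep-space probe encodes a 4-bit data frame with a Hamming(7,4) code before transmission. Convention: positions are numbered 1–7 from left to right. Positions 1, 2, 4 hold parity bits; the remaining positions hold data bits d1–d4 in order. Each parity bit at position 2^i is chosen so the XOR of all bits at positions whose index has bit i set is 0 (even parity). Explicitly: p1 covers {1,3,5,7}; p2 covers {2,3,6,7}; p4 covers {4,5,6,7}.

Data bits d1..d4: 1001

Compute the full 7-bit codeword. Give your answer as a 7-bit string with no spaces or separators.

0011001

Place data at non-parity positions: p1 p2 1 p4 0 0 1
p1 (pos 1,3,5,7): XOR of data positions = 1⊕0⊕1 = 0
p2 (pos 2,3,6,7): XOR of data positions = 1⊕0⊕1 = 0
p4 (pos 4,5,6,7): XOR of data positions = 0⊕0⊕1 = 1
Codeword: 0011001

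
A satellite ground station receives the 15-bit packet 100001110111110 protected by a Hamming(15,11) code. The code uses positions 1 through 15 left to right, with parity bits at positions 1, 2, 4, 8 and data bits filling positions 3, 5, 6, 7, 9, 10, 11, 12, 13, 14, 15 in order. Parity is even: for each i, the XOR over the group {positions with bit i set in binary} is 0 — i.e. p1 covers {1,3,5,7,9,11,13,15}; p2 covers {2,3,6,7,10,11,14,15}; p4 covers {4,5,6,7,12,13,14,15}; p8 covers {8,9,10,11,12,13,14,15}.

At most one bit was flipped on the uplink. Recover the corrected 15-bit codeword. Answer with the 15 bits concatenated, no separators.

s1 (pos 1,3,5,7,9,11,13,15): 1⊕0⊕0⊕1⊕0⊕1⊕1⊕0 = 0
s2 (pos 2,3,6,7,10,11,14,15): 0⊕0⊕1⊕1⊕1⊕1⊕1⊕0 = 1
s4 (pos 4,5,6,7,12,13,14,15): 0⊕0⊕1⊕1⊕1⊕1⊕1⊕0 = 1
s8 (pos 8,9,10,11,12,13,14,15): 1⊕0⊕1⊕1⊕1⊕1⊕1⊕0 = 0
Syndrome s8…s1 = 0110 → error at position 6.
Flip position 6: 100001110111110 → 100000110111110

100000110111110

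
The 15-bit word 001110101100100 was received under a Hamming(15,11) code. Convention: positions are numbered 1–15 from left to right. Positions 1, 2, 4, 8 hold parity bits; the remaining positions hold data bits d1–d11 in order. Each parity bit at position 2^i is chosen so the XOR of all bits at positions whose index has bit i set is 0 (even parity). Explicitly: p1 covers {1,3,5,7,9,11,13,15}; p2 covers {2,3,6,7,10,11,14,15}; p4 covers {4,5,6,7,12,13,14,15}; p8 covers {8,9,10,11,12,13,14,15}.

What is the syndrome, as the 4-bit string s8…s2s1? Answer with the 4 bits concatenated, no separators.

1011

s1 (pos 1,3,5,7,9,11,13,15): 0⊕1⊕1⊕1⊕1⊕0⊕1⊕0 = 1
s2 (pos 2,3,6,7,10,11,14,15): 0⊕1⊕0⊕1⊕1⊕0⊕0⊕0 = 1
s4 (pos 4,5,6,7,12,13,14,15): 1⊕1⊕0⊕1⊕0⊕1⊕0⊕0 = 0
s8 (pos 8,9,10,11,12,13,14,15): 0⊕1⊕1⊕0⊕0⊕1⊕0⊕0 = 1
Syndrome s8…s1 = 1011 → error at position 11.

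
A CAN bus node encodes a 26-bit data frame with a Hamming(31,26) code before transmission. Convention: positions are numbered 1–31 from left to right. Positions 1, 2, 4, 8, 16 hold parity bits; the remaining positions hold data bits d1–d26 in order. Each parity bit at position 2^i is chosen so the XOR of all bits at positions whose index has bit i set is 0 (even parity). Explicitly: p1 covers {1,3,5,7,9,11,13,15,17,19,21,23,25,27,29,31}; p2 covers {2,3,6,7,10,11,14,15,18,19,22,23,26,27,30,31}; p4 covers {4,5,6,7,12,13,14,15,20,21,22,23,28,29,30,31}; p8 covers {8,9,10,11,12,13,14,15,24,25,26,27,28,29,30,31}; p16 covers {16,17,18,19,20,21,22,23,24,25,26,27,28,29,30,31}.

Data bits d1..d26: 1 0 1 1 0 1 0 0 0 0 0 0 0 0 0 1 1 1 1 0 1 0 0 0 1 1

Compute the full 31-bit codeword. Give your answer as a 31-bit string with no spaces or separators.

1111011101000001000011110100011

Place data at non-parity positions: p1 p2 1 p4 0 1 1 p8 0 1 0 0 0 0 0 p16 0 0 0 0 1 1 1 1 0 1 0 0 0 1 1
p1 (pos 1,3,5,7,9,11,13,15,17,19,21,23,25,27,29,31): XOR of data positions = 1⊕0⊕1⊕0⊕0⊕0⊕0⊕0⊕0⊕1⊕1⊕0⊕0⊕0⊕1 = 1
p2 (pos 2,3,6,7,10,11,14,15,18,19,22,23,26,27,30,31): XOR of data positions = 1⊕1⊕1⊕1⊕0⊕0⊕0⊕0⊕0⊕1⊕1⊕1⊕0⊕1⊕1 = 1
p4 (pos 4,5,6,7,12,13,14,15,20,21,22,23,28,29,30,31): XOR of data positions = 0⊕1⊕1⊕0⊕0⊕0⊕0⊕0⊕1⊕1⊕1⊕0⊕0⊕1⊕1 = 1
p8 (pos 8,9,10,11,12,13,14,15,24,25,26,27,28,29,30,31): XOR of data positions = 0⊕1⊕0⊕0⊕0⊕0⊕0⊕1⊕0⊕1⊕0⊕0⊕0⊕1⊕1 = 1
p16 (pos 16,17,18,19,20,21,22,23,24,25,26,27,28,29,30,31): XOR of data positions = 0⊕0⊕0⊕0⊕1⊕1⊕1⊕1⊕0⊕1⊕0⊕0⊕0⊕1⊕1 = 1
Codeword: 1111011101000001000011110100011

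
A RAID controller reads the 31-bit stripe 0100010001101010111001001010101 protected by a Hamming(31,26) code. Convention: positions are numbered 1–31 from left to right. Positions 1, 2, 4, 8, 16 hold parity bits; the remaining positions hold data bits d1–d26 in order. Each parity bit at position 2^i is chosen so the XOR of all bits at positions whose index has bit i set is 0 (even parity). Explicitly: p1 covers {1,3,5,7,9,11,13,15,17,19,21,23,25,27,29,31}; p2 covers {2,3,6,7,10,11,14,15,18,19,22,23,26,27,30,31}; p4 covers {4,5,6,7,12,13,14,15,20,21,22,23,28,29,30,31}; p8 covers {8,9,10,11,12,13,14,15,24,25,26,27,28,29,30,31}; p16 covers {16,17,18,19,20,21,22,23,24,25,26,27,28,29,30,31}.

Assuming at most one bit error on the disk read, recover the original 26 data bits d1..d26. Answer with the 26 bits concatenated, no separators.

00100110101111001001010101

s1 (pos 1,3,5,7,9,11,13,15,17,19,21,23,25,27,29,31): 0⊕0⊕0⊕0⊕0⊕1⊕1⊕1⊕1⊕1⊕0⊕0⊕1⊕1⊕1⊕1 = 1
s2 (pos 2,3,6,7,10,11,14,15,18,19,22,23,26,27,30,31): 1⊕0⊕1⊕0⊕1⊕1⊕0⊕1⊕1⊕1⊕1⊕0⊕0⊕1⊕0⊕1 = 0
s4 (pos 4,5,6,7,12,13,14,15,20,21,22,23,28,29,30,31): 0⊕0⊕1⊕0⊕0⊕1⊕0⊕1⊕0⊕0⊕1⊕0⊕0⊕1⊕0⊕1 = 0
s8 (pos 8,9,10,11,12,13,14,15,24,25,26,27,28,29,30,31): 0⊕0⊕1⊕1⊕0⊕1⊕0⊕1⊕0⊕1⊕0⊕1⊕0⊕1⊕0⊕1 = 0
s16 (pos 16,17,18,19,20,21,22,23,24,25,26,27,28,29,30,31): 0⊕1⊕1⊕1⊕0⊕0⊕1⊕0⊕0⊕1⊕0⊕1⊕0⊕1⊕0⊕1 = 0
Syndrome s16…s1 = 00001 → error at position 1.
Flip position 1: 0100010001101010111001001010101 → 1100010001101010111001001010101
Read data bits from positions 3,5,6,7,9,10,11,12,13,14,15,17,18,19,20,21,22,23,24,25,26,27,28,29,30,31: 00100110101111001001010101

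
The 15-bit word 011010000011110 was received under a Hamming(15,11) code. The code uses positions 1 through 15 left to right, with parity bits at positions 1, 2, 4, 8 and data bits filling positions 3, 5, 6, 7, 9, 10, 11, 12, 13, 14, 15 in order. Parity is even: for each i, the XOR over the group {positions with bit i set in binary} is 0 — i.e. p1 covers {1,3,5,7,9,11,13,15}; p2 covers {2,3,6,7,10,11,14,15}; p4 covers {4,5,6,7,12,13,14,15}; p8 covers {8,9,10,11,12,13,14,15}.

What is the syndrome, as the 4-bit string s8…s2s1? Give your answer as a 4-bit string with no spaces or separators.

0000

s1 (pos 1,3,5,7,9,11,13,15): 0⊕1⊕1⊕0⊕0⊕1⊕1⊕0 = 0
s2 (pos 2,3,6,7,10,11,14,15): 1⊕1⊕0⊕0⊕0⊕1⊕1⊕0 = 0
s4 (pos 4,5,6,7,12,13,14,15): 0⊕1⊕0⊕0⊕1⊕1⊕1⊕0 = 0
s8 (pos 8,9,10,11,12,13,14,15): 0⊕0⊕0⊕1⊕1⊕1⊕1⊕0 = 0
Syndrome s8…s1 = 0000 → no error.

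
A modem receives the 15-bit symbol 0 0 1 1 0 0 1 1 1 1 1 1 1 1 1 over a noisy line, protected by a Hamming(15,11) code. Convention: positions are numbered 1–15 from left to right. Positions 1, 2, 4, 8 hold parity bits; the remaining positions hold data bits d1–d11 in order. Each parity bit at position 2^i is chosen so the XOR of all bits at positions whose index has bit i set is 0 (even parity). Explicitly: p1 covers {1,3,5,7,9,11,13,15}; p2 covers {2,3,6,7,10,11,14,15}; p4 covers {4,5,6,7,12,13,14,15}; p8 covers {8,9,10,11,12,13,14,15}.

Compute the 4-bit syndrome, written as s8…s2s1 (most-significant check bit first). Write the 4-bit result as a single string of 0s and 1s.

s1 (pos 1,3,5,7,9,11,13,15): 0⊕1⊕0⊕1⊕1⊕1⊕1⊕1 = 0
s2 (pos 2,3,6,7,10,11,14,15): 0⊕1⊕0⊕1⊕1⊕1⊕1⊕1 = 0
s4 (pos 4,5,6,7,12,13,14,15): 1⊕0⊕0⊕1⊕1⊕1⊕1⊕1 = 0
s8 (pos 8,9,10,11,12,13,14,15): 1⊕1⊕1⊕1⊕1⊕1⊕1⊕1 = 0
Syndrome s8…s1 = 0000 → no error.

0000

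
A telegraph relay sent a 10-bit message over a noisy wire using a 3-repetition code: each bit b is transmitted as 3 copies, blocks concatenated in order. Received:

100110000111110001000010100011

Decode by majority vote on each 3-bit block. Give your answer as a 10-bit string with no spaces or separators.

Block 1 (100): 1 one → 0
Block 2 (110): 2 ones → 1
Block 3 (000): 0 ones → 0
Block 4 (111): 3 ones → 1
Block 5 (110): 2 ones → 1
Block 6 (001): 1 one → 0
Block 7 (000): 0 ones → 0
Block 8 (010): 1 one → 0
Block 9 (100): 1 one → 0
Block 10 (011): 2 ones → 1

0101100001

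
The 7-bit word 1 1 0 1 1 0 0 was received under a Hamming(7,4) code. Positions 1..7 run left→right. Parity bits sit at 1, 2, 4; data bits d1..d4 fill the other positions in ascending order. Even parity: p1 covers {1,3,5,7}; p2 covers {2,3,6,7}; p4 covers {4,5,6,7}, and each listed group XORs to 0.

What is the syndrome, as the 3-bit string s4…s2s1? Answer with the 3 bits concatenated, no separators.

s1 (pos 1,3,5,7): 1⊕0⊕1⊕0 = 0
s2 (pos 2,3,6,7): 1⊕0⊕0⊕0 = 1
s4 (pos 4,5,6,7): 1⊕1⊕0⊕0 = 0
Syndrome s4…s1 = 010 → error at position 2.

010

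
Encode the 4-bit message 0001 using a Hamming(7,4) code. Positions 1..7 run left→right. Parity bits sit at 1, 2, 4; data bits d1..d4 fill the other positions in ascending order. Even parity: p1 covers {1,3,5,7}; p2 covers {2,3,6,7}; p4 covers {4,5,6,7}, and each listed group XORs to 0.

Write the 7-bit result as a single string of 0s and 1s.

Place data at non-parity positions: p1 p2 0 p4 0 0 1
p1 (pos 1,3,5,7): XOR of data positions = 0⊕0⊕1 = 1
p2 (pos 2,3,6,7): XOR of data positions = 0⊕0⊕1 = 1
p4 (pos 4,5,6,7): XOR of data positions = 0⊕0⊕1 = 1
Codeword: 1101001

1101001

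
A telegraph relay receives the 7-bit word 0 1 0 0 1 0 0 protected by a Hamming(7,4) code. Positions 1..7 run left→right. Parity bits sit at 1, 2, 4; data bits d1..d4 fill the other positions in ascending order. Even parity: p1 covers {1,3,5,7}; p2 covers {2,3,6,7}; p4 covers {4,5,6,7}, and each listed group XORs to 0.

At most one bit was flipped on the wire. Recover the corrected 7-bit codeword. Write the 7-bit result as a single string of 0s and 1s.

s1 (pos 1,3,5,7): 0⊕0⊕1⊕0 = 1
s2 (pos 2,3,6,7): 1⊕0⊕0⊕0 = 1
s4 (pos 4,5,6,7): 0⊕1⊕0⊕0 = 1
Syndrome s4…s1 = 111 → error at position 7.
Flip position 7: 0100100 → 0100101

0100101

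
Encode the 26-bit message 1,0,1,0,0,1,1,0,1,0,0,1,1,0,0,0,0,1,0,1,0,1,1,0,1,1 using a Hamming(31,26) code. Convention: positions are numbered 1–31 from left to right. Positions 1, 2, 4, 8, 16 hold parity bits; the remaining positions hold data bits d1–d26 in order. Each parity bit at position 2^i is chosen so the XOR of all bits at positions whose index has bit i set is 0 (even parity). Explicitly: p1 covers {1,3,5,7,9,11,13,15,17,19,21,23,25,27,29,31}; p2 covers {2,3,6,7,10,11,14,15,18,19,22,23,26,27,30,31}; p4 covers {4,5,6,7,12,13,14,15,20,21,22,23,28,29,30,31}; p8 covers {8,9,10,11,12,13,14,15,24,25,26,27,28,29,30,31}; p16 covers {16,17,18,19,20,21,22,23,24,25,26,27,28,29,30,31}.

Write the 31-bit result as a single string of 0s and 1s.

Place data at non-parity positions: p1 p2 1 p4 0 1 0 p8 0 1 1 0 1 0 0 p16 1 1 0 0 0 0 1 0 1 0 1 1 0 1 1
p1 (pos 1,3,5,7,9,11,13,15,17,19,21,23,25,27,29,31): XOR of data positions = 1⊕0⊕0⊕0⊕1⊕1⊕0⊕1⊕0⊕0⊕1⊕1⊕1⊕0⊕1 = 0
p2 (pos 2,3,6,7,10,11,14,15,18,19,22,23,26,27,30,31): XOR of data positions = 1⊕1⊕0⊕1⊕1⊕0⊕0⊕1⊕0⊕0⊕1⊕0⊕1⊕1⊕1 = 1
p4 (pos 4,5,6,7,12,13,14,15,20,21,22,23,28,29,30,31): XOR of data positions = 0⊕1⊕0⊕0⊕1⊕0⊕0⊕0⊕0⊕0⊕1⊕1⊕0⊕1⊕1 = 0
p8 (pos 8,9,10,11,12,13,14,15,24,25,26,27,28,29,30,31): XOR of data positions = 0⊕1⊕1⊕0⊕1⊕0⊕0⊕0⊕1⊕0⊕1⊕1⊕0⊕1⊕1 = 0
p16 (pos 16,17,18,19,20,21,22,23,24,25,26,27,28,29,30,31): XOR of data positions = 1⊕1⊕0⊕0⊕0⊕0⊕1⊕0⊕1⊕0⊕1⊕1⊕0⊕1⊕1 = 0
Codeword: 0110010001101000110000101011011

0110010001101000110000101011011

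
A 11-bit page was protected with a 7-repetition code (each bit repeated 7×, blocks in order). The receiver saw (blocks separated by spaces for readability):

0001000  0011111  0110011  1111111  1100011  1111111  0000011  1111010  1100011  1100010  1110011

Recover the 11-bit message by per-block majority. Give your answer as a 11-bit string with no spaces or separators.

01111101101

Block 1 (0001000): 1 one → 0
Block 2 (0011111): 5 ones → 1
Block 3 (0110011): 4 ones → 1
Block 4 (1111111): 7 ones → 1
Block 5 (1100011): 4 ones → 1
Block 6 (1111111): 7 ones → 1
Block 7 (0000011): 2 ones → 0
Block 8 (1111010): 5 ones → 1
Block 9 (1100011): 4 ones → 1
Block 10 (1100010): 3 ones → 0
Block 11 (1110011): 5 ones → 1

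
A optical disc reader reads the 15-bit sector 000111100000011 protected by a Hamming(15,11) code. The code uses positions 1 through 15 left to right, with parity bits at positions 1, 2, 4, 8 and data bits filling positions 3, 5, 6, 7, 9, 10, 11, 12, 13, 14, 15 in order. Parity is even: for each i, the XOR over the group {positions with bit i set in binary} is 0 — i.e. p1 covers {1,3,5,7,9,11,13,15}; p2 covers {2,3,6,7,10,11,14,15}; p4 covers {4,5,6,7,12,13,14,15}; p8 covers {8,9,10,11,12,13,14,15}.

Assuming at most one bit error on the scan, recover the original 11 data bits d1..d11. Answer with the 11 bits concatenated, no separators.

s1 (pos 1,3,5,7,9,11,13,15): 0⊕0⊕1⊕1⊕0⊕0⊕0⊕1 = 1
s2 (pos 2,3,6,7,10,11,14,15): 0⊕0⊕1⊕1⊕0⊕0⊕1⊕1 = 0
s4 (pos 4,5,6,7,12,13,14,15): 1⊕1⊕1⊕1⊕0⊕0⊕1⊕1 = 0
s8 (pos 8,9,10,11,12,13,14,15): 0⊕0⊕0⊕0⊕0⊕0⊕1⊕1 = 0
Syndrome s8…s1 = 0001 → error at position 1.
Flip position 1: 000111100000011 → 100111100000011
Read data bits from positions 3,5,6,7,9,10,11,12,13,14,15: 01110000011

01110000011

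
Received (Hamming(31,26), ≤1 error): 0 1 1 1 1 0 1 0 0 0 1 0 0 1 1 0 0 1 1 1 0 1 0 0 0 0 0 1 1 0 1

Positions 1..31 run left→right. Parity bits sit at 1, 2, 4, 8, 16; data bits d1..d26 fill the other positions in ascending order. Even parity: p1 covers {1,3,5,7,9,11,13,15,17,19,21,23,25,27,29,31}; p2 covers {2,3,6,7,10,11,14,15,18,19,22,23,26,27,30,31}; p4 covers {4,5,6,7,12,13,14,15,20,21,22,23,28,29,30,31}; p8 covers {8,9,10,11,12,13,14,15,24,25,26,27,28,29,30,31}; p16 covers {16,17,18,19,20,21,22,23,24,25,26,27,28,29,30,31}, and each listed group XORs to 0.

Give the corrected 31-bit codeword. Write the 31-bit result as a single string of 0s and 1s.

s1 (pos 1,3,5,7,9,11,13,15,17,19,21,23,25,27,29,31): 0⊕1⊕1⊕1⊕0⊕1⊕0⊕1⊕0⊕1⊕0⊕0⊕0⊕0⊕1⊕1 = 0
s2 (pos 2,3,6,7,10,11,14,15,18,19,22,23,26,27,30,31): 1⊕1⊕0⊕1⊕0⊕1⊕1⊕1⊕1⊕1⊕1⊕0⊕0⊕0⊕0⊕1 = 0
s4 (pos 4,5,6,7,12,13,14,15,20,21,22,23,28,29,30,31): 1⊕1⊕0⊕1⊕0⊕0⊕1⊕1⊕1⊕0⊕1⊕0⊕1⊕1⊕0⊕1 = 0
s8 (pos 8,9,10,11,12,13,14,15,24,25,26,27,28,29,30,31): 0⊕0⊕0⊕1⊕0⊕0⊕1⊕1⊕0⊕0⊕0⊕0⊕1⊕1⊕0⊕1 = 0
s16 (pos 16,17,18,19,20,21,22,23,24,25,26,27,28,29,30,31): 0⊕0⊕1⊕1⊕1⊕0⊕1⊕0⊕0⊕0⊕0⊕0⊕1⊕1⊕0⊕1 = 1
Syndrome s16…s1 = 10000 → error at position 16.
Flip position 16: 0111101000100110011101000001101 → 0111101000100111011101000001101

0111101000100111011101000001101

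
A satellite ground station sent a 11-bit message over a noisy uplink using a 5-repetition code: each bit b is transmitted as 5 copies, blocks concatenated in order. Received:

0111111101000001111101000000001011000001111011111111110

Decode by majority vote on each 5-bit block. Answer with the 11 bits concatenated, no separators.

Block 1 (01111): 4 ones → 1
Block 2 (11101): 4 ones → 1
Block 3 (00000): 0 ones → 0
Block 4 (11111): 5 ones → 1
Block 5 (01000): 1 one → 0
Block 6 (00000): 0 ones → 0
Block 7 (10110): 3 ones → 1
Block 8 (00001): 1 one → 0
Block 9 (11101): 4 ones → 1
Block 10 (11111): 5 ones → 1
Block 11 (11110): 4 ones → 1

11010010111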